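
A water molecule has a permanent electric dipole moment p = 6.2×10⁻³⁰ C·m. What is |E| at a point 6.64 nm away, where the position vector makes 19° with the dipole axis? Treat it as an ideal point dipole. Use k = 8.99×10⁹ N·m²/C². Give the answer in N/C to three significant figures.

At angle θ the dipole field magnitude is E = (kp/r³)·√(1 + 3cos²θ).
kp/r³ = (8.99×10⁹)(6.20×10⁻³⁰) / (6.64×10⁻⁹)³ = 1.904×10⁵ N/C.
√(1 + 3cos²19°) = √(1 + 3·0.8940) = √3.6820 ≈ 1.9189.
E ≈ 1.904×10⁵ × 1.919 = 3.653×10⁵ N/C.

E ≈ 3.65×10⁵ N/C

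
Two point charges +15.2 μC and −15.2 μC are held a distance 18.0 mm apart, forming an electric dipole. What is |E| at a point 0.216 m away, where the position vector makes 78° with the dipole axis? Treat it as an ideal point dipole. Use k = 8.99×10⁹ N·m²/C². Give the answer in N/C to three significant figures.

E ≈ 2.59×10⁵ N/C

Dipole moment p = qd = (1.52×10⁻⁵ C)(0.0180 m) = 2.736×10⁻⁷ C·m.
At angle θ the dipole field magnitude is E = (kp/r³)·√(1 + 3cos²θ).
kp/r³ = (8.99×10⁹)(2.736×10⁻⁷) / (0.216)³ = 2.441×10⁵ N/C.
√(1 + 3cos²78°) = √(1 + 3·0.0432) = √1.1297 ≈ 1.0629.
E ≈ 2.441×10⁵ × 1.063 = 2.594×10⁵ N/C.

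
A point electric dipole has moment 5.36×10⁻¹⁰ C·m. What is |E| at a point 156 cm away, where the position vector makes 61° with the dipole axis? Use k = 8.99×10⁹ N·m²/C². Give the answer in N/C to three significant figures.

E ≈ 1.66 N/C

At angle θ the dipole field magnitude is E = (kp/r³)·√(1 + 3cos²θ).
kp/r³ = (8.99×10⁹)(5.36×10⁻¹⁰) / (1.56)³ = 1.269 N/C.
√(1 + 3cos²61°) = √(1 + 3·0.2350) = √1.7051 ≈ 1.3058.
E ≈ 1.269 × 1.306 = 1.657 N/C.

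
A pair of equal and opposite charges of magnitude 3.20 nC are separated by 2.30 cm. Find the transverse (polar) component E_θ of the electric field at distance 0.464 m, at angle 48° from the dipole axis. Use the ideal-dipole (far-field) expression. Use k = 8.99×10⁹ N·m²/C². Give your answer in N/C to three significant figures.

E_θ ≈ 4.92 N/C

Dipole moment p = qd = (3.20×10⁻⁹ C)(0.0230 m) = 7.36×10⁻¹¹ C·m.
For a dipole, E_θ = (kp sinθ)/r³.
kp/r³ = (8.99×10⁹)(7.36×10⁻¹¹)/(0.464)³ = 6.623 N/C.
E_θ = 6.623·sin48° = 4.922 N/C.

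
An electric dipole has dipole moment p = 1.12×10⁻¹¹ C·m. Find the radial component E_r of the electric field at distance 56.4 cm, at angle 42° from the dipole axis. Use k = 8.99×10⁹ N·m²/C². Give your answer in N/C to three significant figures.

For a dipole, E_r = (2kp cosθ)/r³.
kp/r³ = (8.99×10⁹)(1.12×10⁻¹¹)/(0.564)³ = 0.5612 N/C.
E_r = 2·0.5612·cos42° = 0.8341 N/C.

E_r ≈ 0.834 N/C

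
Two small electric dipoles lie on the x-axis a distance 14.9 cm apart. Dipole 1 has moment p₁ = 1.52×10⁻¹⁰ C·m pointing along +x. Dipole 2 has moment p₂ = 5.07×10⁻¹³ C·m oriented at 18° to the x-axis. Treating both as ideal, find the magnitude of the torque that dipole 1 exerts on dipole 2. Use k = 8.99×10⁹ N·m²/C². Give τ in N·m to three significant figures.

The second dipole sits on the axis of the first, so the field there is axial: E₁ = 2kp₁/r³ along +x.
E₁ = 2(8.99×10⁹)(1.52×10⁻¹⁰)/(0.149)³ = 826.2 N/C.
Torque on the second dipole: τ = p₂ E₁ sinθ.
τ = (5.07×10⁻¹³)(826.2)·sin18° = 1.294×10⁻¹⁰ N·m.

τ ≈ 1.29×10⁻¹⁰ N·m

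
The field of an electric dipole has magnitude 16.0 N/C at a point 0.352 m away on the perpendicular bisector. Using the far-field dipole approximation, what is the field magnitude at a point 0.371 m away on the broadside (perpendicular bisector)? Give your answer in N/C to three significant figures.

E ≈ 13.7 N/C

Dipole fields scale as 1/r³ in the far field; the geometry is the same at both points.
E₂ = E₁ · (r₁/r₂)³ = 16.0 · (0.352/0.371)³.
(r₁/r₂)³ = (0.9488)³ = 0.8541.
E₂ ≈ 13.67 N/C.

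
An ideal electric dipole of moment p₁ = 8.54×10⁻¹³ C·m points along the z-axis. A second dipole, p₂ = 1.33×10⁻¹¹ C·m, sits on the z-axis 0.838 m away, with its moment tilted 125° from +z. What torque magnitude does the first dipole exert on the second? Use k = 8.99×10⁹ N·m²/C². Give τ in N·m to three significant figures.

τ ≈ 2.84×10⁻¹³ N·m

The second dipole sits on the axis of the first, so the field there is axial: E₁ = 2kp₁/r³ along +z.
E₁ = 2(8.99×10⁹)(8.54×10⁻¹³)/(0.838)³ = 0.02609 N/C.
Torque on the second dipole: τ = p₂ E₁ sinθ.
τ = (1.33×10⁻¹¹)(0.02609)·sin125° = 2.843×10⁻¹³ N·m.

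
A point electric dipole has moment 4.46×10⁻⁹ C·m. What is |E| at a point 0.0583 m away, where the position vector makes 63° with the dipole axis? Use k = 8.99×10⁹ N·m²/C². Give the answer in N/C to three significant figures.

E ≈ 2.57×10⁵ N/C

At angle θ the dipole field magnitude is E = (kp/r³)·√(1 + 3cos²θ).
kp/r³ = (8.99×10⁹)(4.46×10⁻⁹) / (0.0583)³ = 2.023×10⁵ N/C.
√(1 + 3cos²63°) = √(1 + 3·0.2061) = √1.6183 ≈ 1.2721.
E ≈ 2.023×10⁵ × 1.272 = 2.574×10⁵ N/C.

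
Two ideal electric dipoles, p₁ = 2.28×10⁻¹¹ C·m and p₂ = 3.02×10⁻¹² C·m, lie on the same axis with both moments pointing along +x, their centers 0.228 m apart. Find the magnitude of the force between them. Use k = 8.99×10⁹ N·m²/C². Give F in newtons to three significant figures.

F ≈ 1.37×10⁻⁹ N

On-axis field of dipole 1 at distance r: E = 2kp₁/r³. Force on dipole 2 is F = p₂·dE/dr (gradient along axis).
dE/dr = −6kp₁/r⁴, so |F| = 6kp₁p₂/r⁴ (attractive for aligned moments).
F = 6(8.99×10⁹)(2.28×10⁻¹¹)(3.02×10⁻¹²)/(0.228)⁴ = 1.374×10⁻⁹ N.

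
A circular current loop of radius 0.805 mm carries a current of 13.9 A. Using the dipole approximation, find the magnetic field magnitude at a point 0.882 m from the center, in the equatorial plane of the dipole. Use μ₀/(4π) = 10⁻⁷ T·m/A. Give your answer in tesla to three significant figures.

B ≈ 4.12×10⁻¹² T

Magnetic moment m = IA = Iπa² = (13.9)·π·(8.05×10⁻⁴)² = 2.83×10⁻⁵ A·m².
In the equatorial plane B = (μ₀/4π)·m/r³ (half the axial value).
B = (10⁻⁷)·(2.83×10⁻⁵) / (0.882)³ = 4.125×10⁻¹² T.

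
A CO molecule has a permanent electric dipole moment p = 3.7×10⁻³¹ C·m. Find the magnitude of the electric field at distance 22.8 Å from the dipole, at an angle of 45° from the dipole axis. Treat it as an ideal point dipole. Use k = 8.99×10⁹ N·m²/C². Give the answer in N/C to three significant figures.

E ≈ 4.44×10⁵ N/C

At angle θ the dipole field magnitude is E = (kp/r³)·√(1 + 3cos²θ).
kp/r³ = (8.99×10⁹)(3.70×10⁻³¹) / (2.28×10⁻⁹)³ = 2.806×10⁵ N/C.
√(1 + 3cos²45°) = √(1 + 3·0.5000) = √2.5000 ≈ 1.5811.
E ≈ 2.806×10⁵ × 1.581 = 4.437×10⁵ N/C.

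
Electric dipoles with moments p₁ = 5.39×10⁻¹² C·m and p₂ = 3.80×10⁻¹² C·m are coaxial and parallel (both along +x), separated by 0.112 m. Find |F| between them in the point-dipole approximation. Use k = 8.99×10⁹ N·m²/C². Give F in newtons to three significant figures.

On-axis field of dipole 1 at distance r: E = 2kp₁/r³. Force on dipole 2 is F = p₂·dE/dr (gradient along axis).
dE/dr = −6kp₁/r⁴, so |F| = 6kp₁p₂/r⁴ (attractive for aligned moments).
F = 6(8.99×10⁹)(5.39×10⁻¹²)(3.80×10⁻¹²)/(0.112)⁴ = 7.021×10⁻⁹ N.

F ≈ 7.02×10⁻⁹ N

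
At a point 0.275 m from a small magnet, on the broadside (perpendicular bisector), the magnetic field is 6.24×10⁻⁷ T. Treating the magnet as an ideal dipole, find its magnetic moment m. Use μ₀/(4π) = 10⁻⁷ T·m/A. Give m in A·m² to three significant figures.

In the equatorial plane B = (μ₀/4π)·m/r³, so m = Br³·4π/(μ₀).
m = (6.24×10⁻⁷)·(0.275)³ / (10⁻⁷) = 0.1298 A·m².

m ≈ 0.130 A·m²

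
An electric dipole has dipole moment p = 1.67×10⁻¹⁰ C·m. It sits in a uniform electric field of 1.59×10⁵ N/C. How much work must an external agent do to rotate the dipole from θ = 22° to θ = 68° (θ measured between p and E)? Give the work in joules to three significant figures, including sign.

W_ext = ΔU = U(θ₂) − U(θ₁) = −pE cosθ₂ − (−pE cosθ₁) = pE(cosθ₁ − cosθ₂).
W = (1.67×10⁻¹⁰)(1.59×10⁵)·(cos22° − cos68°) = (2.655×10⁻⁵)·(+0.5526) = 1.467×10⁻⁵ J.

W ≈ 1.47×10⁻⁵ J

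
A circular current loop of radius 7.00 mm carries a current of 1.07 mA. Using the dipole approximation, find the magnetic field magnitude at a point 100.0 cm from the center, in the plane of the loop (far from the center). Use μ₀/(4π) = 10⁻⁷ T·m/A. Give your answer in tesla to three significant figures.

Magnetic moment m = IA = Iπa² = (0.00107)·π·(0.00700)² = 1.647×10⁻⁷ A·m².
In the equatorial plane B = (μ₀/4π)·m/r³ (half the axial value).
B = (10⁻⁷)·(1.647×10⁻⁷) / (1.00)³ = 1.647×10⁻¹⁴ T.

B ≈ 1.65×10⁻¹⁴ T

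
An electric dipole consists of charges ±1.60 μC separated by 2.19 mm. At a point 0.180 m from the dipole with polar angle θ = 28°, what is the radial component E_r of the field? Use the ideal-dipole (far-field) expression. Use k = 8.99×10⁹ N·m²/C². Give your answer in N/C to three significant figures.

Dipole moment p = qd = (1.60×10⁻⁶ C)(0.00219 m) = 3.504×10⁻⁹ C·m.
For a dipole, E_r = (2kp cosθ)/r³.
kp/r³ = (8.99×10⁹)(3.504×10⁻⁹)/(0.180)³ = 5401 N/C.
E_r = 2·5401·cos28° = 9538 N/C.

E_r ≈ 9540 N/C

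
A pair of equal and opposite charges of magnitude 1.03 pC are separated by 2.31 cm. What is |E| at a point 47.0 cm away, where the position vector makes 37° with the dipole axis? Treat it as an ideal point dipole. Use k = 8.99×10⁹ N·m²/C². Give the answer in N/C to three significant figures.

Dipole moment p = qd = (1.03×10⁻¹² C)(0.0231 m) = 2.379×10⁻¹⁴ C·m.
At angle θ the dipole field magnitude is E = (kp/r³)·√(1 + 3cos²θ).
kp/r³ = (8.99×10⁹)(2.379×10⁻¹⁴) / (0.470)³ = 0.002060 N/C.
√(1 + 3cos²37°) = √(1 + 3·0.6378) = √2.9135 ≈ 1.7069.
E ≈ 0.002060 × 1.707 = 0.003516 N/C.

E ≈ 0.00352 N/C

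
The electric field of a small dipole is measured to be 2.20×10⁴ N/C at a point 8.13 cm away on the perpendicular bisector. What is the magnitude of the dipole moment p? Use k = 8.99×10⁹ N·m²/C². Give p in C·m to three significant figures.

p ≈ 1.32×10⁻⁹ C·m

In the equatorial plane E = kp/r³, so p = Er³/(k).
p = (2.20×10⁴)·(0.0813)³ / (8.99×10⁹) = 1.315×10⁻⁹ C·m.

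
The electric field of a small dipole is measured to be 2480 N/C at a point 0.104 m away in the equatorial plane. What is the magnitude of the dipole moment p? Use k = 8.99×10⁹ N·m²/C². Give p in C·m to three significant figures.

In the equatorial plane E = kp/r³, so p = Er³/(k).
p = (2480)·(0.104)³ / (8.99×10⁹) = 3.103×10⁻¹⁰ C·m.

p ≈ 3.10×10⁻¹⁰ C·m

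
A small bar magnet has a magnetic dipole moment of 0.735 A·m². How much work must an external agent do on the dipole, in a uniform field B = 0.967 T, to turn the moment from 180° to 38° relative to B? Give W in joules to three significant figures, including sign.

W ≈ -1.27 J

W_ext = ΔU = −mB cosθ₂ + mB cosθ₁ = mB(cosθ₁ − cosθ₂).
W = (0.735)(0.967)·(cos180° − cos38°) = (0.7107)·(-1.7880) = -1.271 J.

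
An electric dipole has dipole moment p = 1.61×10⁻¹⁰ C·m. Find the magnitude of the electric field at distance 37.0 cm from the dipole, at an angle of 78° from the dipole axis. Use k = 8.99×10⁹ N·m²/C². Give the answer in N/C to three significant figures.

At angle θ the dipole field magnitude is E = (kp/r³)·√(1 + 3cos²θ).
kp/r³ = (8.99×10⁹)(1.61×10⁻¹⁰) / (0.370)³ = 28.57 N/C.
√(1 + 3cos²78°) = √(1 + 3·0.0432) = √1.1297 ≈ 1.0629.
E ≈ 28.57 × 1.063 = 30.37 N/C.

E ≈ 30.4 N/C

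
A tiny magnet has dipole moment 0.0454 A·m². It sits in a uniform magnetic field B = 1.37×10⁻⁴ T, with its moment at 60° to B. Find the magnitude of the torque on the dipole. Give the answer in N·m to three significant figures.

τ ≈ 5.39×10⁻⁶ N·m

Torque on a magnetic dipole: τ = mB sinθ.
τ = (0.0454)(1.37×10⁻⁴)·sin60° = 5.387×10⁻⁶ N·m.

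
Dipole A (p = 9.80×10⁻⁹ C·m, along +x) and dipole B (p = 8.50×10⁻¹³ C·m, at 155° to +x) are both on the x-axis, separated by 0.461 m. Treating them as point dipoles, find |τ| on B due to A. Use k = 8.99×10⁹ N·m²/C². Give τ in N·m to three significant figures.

The second dipole sits on the axis of the first, so the field there is axial: E₁ = 2kp₁/r³ along +x.
E₁ = 2(8.99×10⁹)(9.80×10⁻⁹)/(0.461)³ = 1799 N/C.
Torque on the second dipole: τ = p₂ E₁ sinθ.
τ = (8.50×10⁻¹³)(1799)·sin155° = 6.461×10⁻¹⁰ N·m.

τ ≈ 6.46×10⁻¹⁰ N·m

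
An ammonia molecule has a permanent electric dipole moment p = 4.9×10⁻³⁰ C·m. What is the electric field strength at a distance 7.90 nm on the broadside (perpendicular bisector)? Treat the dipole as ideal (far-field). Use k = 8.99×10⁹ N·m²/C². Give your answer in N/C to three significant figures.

In the equatorial plane E = kp/r³.
E = (8.99×10⁹)(4.90×10⁻³⁰) / (7.90×10⁻⁹)³ = 8.935×10⁴ N/C.

E ≈ 8.93×10⁴ N/C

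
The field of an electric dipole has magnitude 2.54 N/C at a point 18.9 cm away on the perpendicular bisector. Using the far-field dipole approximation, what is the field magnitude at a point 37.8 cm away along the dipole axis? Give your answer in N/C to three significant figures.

E ≈ 0.635 N/C

Dipole fields scale as 1/r³ in the far field.
The axial field is twice the equatorial field at the same r, so the geometry factor is 2/1.
E₂ = E₁ · (2/1) · (r₁/r₂)³ = 2.54 · 2 · (18.9/37.8)³.
(r₁/r₂)³ = (0.5)³ = 0.125.
E₂ ≈ 0.6350 N/C.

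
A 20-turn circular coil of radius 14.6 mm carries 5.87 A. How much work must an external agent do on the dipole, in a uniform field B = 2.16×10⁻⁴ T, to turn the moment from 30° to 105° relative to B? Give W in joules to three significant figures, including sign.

W ≈ 1.91×10⁻⁵ J

m = NIA = NIπa² = 20·(5.87)·π·(0.0146)² = 0.07862 A·m².
W_ext = ΔU = −mB cosθ₂ + mB cosθ₁ = mB(cosθ₁ − cosθ₂).
W = (0.07862)(2.16×10⁻⁴)·(cos30° − cos105°) = (1.698×10⁻⁵)·(+1.1248) = 1.910×10⁻⁵ J.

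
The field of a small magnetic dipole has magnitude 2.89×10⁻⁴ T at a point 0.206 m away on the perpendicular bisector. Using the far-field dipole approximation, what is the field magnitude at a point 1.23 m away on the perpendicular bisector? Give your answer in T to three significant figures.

Dipole fields scale as 1/r³ in the far field; the geometry is the same at both points.
B₂ = B₁ · (r₁/r₂)³ = 2.89×10⁻⁴ · (0.206/1.23)³.
(r₁/r₂)³ = (0.1675)³ = 0.004698.
B₂ ≈ 1.358×10⁻⁶ T.

B ≈ 1.36×10⁻⁶ T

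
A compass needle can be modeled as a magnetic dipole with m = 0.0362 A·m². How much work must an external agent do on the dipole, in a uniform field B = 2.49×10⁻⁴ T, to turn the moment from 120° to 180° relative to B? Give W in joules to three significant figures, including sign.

W_ext = ΔU = −mB cosθ₂ + mB cosθ₁ = mB(cosθ₁ − cosθ₂).
W = (0.0362)(2.49×10⁻⁴)·(cos120° − cos180°) = (9.014×10⁻⁶)·(+0.5000) = 4.507×10⁻⁶ J.

W ≈ 4.51×10⁻⁶ J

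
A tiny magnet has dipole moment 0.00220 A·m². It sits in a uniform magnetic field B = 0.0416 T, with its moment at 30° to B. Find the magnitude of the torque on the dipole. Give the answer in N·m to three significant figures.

τ ≈ 4.58×10⁻⁵ N·m

Torque on a magnetic dipole: τ = mB sinθ.
τ = (0.00220)(0.0416)·sin30° = 4.576×10⁻⁵ N·m.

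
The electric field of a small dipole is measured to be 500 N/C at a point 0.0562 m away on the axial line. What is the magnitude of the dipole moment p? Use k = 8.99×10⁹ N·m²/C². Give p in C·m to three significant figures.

On axis E = 2kp/r³, so p = Er³/(2k).
p = (500)·(0.0562)³ / (2·8.99×10⁹) = 4.936×10⁻¹² C·m.

p ≈ 4.94×10⁻¹² C·m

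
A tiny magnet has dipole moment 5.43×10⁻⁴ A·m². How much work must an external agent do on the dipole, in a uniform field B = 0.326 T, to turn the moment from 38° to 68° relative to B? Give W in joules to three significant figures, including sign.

W ≈ 7.32×10⁻⁵ J

W_ext = ΔU = −mB cosθ₂ + mB cosθ₁ = mB(cosθ₁ − cosθ₂).
W = (5.43×10⁻⁴)(0.326)·(cos38° − cos68°) = (1.770×10⁻⁴)·(+0.4134) = 7.318×10⁻⁵ J.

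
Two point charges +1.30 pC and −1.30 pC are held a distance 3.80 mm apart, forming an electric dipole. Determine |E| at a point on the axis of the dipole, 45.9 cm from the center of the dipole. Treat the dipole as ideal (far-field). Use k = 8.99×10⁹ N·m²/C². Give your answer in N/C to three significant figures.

Dipole moment p = qd = (1.30×10⁻¹² C)(0.00380 m) = 4.94×10⁻¹⁵ C·m.
On the dipole axis E = 2kp/r³.
E = 2·(8.99×10⁹)(4.94×10⁻¹⁵) / (0.459)³ = 9.185×10⁻⁴ N/C.

E ≈ 9.18×10⁻⁴ N/C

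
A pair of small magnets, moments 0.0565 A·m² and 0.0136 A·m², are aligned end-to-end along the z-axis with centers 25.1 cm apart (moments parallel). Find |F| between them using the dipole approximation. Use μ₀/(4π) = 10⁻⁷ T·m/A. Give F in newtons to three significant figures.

On-axis B of dipole 1: B = (μ₀/4π)·2m₁/r³. Force on dipole 2: F = m₂·dB/dr.
dB/dr = −(μ₀/4π)·6m₁/r⁴, so |F| = (μ₀/4π)·6m₁m₂/r⁴.
F = 6(10⁻⁷)(0.0565)(0.0136)/(0.251)⁴ = 1.162×10⁻⁷ N.

F ≈ 1.16×10⁻⁷ N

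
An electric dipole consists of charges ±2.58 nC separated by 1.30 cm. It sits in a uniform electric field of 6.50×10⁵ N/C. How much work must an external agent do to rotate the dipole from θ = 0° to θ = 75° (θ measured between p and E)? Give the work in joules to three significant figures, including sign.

Dipole moment p = qd = (2.58×10⁻⁹ C)(0.0130 m) = 3.354×10⁻¹¹ C·m.
W_ext = ΔU = U(θ₂) − U(θ₁) = −pE cosθ₂ − (−pE cosθ₁) = pE(cosθ₁ − cosθ₂).
W = (3.354×10⁻¹¹)(6.50×10⁵)·(cos0° − cos75°) = (2.180×10⁻⁵)·(+0.7412) = 1.616×10⁻⁵ J.

W ≈ 1.62×10⁻⁵ J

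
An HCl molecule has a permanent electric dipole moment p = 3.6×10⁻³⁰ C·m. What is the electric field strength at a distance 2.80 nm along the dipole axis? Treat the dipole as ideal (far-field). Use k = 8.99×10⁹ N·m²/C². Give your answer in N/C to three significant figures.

On the dipole axis E = 2kp/r³.
E = 2·(8.99×10⁹)(3.60×10⁻³⁰) / (2.80×10⁻⁹)³ = 2.949×10⁶ N/C.

E ≈ 2.95×10⁶ N/C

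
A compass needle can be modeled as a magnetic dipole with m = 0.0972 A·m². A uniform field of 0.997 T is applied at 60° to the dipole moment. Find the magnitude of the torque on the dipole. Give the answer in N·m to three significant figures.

Torque on a magnetic dipole: τ = mB sinθ.
τ = (0.0972)(0.997)·sin60° = 0.08393 N·m.

τ ≈ 0.0839 N·m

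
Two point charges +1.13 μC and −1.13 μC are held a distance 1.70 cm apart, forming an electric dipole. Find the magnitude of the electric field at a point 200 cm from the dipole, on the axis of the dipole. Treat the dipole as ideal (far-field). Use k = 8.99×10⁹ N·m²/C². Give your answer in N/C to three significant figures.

E ≈ 43.2 N/C

Dipole moment p = qd = (1.13×10⁻⁶ C)(0.0170 m) = 1.921×10⁻⁸ C·m.
On the dipole axis E = 2kp/r³.
E = 2·(8.99×10⁹)(1.921×10⁻⁸) / (2.00)³ = 43.17 N/C.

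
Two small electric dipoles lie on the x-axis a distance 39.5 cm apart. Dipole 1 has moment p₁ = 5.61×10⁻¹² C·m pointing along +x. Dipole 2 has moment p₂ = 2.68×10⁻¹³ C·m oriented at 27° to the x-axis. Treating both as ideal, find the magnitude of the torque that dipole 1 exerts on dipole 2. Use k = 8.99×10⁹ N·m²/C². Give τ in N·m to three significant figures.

τ ≈ 1.99×10⁻¹³ N·m

The second dipole sits on the axis of the first, so the field there is axial: E₁ = 2kp₁/r³ along +x.
E₁ = 2(8.99×10⁹)(5.61×10⁻¹²)/(0.395)³ = 1.637 N/C.
Torque on the second dipole: τ = p₂ E₁ sinθ.
τ = (2.68×10⁻¹³)(1.637)·sin27° = 1.991×10⁻¹³ N·m.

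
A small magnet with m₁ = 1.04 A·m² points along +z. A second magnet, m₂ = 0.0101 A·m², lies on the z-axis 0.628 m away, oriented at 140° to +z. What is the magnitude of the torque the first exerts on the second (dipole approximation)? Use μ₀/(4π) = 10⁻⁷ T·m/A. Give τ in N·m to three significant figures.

Dipole B is on the axis of dipole A, so B₁ there is axial: B₁ = (μ₀/4π)·2m₁/r³ along +z.
B₁ = 2(10⁻⁷)(1.04)/(0.628)³ = 8.398×10⁻⁷ T.
τ = m₂ B₁ sinθ.
τ = (0.0101)(8.398×10⁻⁷)·sin140° = 5.452×10⁻⁹ N·m.

τ ≈ 5.45×10⁻⁹ N·m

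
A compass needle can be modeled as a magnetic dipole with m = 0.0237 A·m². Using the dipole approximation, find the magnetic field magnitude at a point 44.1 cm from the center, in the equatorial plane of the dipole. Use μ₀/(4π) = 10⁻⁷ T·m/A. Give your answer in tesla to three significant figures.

B ≈ 2.76×10⁻⁸ T

In the equatorial plane B = (μ₀/4π)·m/r³ (half the axial value).
B = (10⁻⁷)·(0.0237) / (0.441)³ = 2.763×10⁻⁸ T.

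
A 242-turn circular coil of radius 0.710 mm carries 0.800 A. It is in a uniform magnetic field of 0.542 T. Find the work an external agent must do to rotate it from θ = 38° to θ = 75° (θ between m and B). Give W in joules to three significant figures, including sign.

W ≈ 8.79×10⁻⁵ J

m = NIA = NIπa² = 242·(0.800)·π·(7.10×10⁻⁴)² = 3.066×10⁻⁴ A·m².
W_ext = ΔU = −mB cosθ₂ + mB cosθ₁ = mB(cosθ₁ − cosθ₂).
W = (3.066×10⁻⁴)(0.542)·(cos38° − cos75°) = (1.662×10⁻⁴)·(+0.5292) = 8.794×10⁻⁵ J.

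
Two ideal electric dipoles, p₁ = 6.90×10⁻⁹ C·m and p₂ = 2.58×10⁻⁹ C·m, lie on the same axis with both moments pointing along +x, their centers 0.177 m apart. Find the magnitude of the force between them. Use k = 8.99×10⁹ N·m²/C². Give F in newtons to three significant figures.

On-axis field of dipole 1 at distance r: E = 2kp₁/r³. Force on dipole 2 is F = p₂·dE/dr (gradient along axis).
dE/dr = −6kp₁/r⁴, so |F| = 6kp₁p₂/r⁴ (attractive for aligned moments).
F = 6(8.99×10⁹)(6.90×10⁻⁹)(2.58×10⁻⁹)/(0.177)⁴ = 9.783×10⁻⁴ N.

F ≈ 9.78×10⁻⁴ N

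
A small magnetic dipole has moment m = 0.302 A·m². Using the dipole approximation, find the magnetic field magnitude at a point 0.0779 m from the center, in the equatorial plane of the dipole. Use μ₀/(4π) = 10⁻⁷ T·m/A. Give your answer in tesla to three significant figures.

In the equatorial plane B = (μ₀/4π)·m/r³ (half the axial value).
B = (10⁻⁷)·(0.302) / (0.0779)³ = 6.388×10⁻⁵ T.

B ≈ 6.39×10⁻⁵ T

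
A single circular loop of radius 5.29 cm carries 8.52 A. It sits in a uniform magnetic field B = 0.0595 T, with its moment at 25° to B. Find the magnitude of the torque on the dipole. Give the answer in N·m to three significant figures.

τ ≈ 0.00188 N·m

Magnetic moment m = IA = Iπa² = (8.52)·π·(0.0529)² = 0.0749 A·m².
Torque on a magnetic dipole: τ = mB sinθ.
τ = (0.0749)(0.0595)·sin25° = 0.001883 N·m.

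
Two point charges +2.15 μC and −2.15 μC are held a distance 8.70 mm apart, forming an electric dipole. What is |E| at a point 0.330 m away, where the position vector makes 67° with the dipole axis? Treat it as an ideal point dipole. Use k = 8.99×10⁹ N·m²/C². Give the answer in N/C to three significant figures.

E ≈ 5650 N/C

Dipole moment p = qd = (2.15×10⁻⁶ C)(0.00870 m) = 1.871×10⁻⁸ C·m.
At angle θ the dipole field magnitude is E = (kp/r³)·√(1 + 3cos²θ).
kp/r³ = (8.99×10⁹)(1.871×10⁻⁸) / (0.330)³ = 4680 N/C.
√(1 + 3cos²67°) = √(1 + 3·0.1527) = √1.4580 ≈ 1.2075.
E ≈ 4680 × 1.207 = 5652 N/C.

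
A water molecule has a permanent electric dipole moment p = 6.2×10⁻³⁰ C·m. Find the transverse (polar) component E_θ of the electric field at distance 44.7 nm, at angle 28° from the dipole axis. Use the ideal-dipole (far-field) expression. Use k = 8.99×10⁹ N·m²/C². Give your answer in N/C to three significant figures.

For a dipole, E_θ = (kp sinθ)/r³.
kp/r³ = (8.99×10⁹)(6.20×10⁻³⁰)/(4.47×10⁻⁸)³ = 624.1 N/C.
E_θ = 624.1·sin28° = 293.0 N/C.

E_θ ≈ 293 N/C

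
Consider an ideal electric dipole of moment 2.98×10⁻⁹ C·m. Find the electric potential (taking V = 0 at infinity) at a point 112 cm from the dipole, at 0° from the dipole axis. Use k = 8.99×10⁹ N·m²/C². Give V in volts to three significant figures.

V ≈ 21.4 V

The dipole potential is V = kp cosθ / r².
V = (8.99×10⁹)(2.98×10⁻⁹)·cos0° / (1.12)² = 21.36 V.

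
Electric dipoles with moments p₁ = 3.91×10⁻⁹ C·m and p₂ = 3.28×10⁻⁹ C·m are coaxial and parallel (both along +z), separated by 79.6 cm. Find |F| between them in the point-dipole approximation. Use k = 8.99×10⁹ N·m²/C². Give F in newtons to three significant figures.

F ≈ 1.72×10⁻⁶ N

On-axis field of dipole 1 at distance r: E = 2kp₁/r³. Force on dipole 2 is F = p₂·dE/dr (gradient along axis).
dE/dr = −6kp₁/r⁴, so |F| = 6kp₁p₂/r⁴ (attractive for aligned moments).
F = 6(8.99×10⁹)(3.91×10⁻⁹)(3.28×10⁻⁹)/(0.796)⁴ = 1.723×10⁻⁶ N.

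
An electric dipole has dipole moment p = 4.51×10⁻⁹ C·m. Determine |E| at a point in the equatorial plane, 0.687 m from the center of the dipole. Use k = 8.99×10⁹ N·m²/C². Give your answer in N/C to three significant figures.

E ≈ 125 N/C

On the perpendicular bisector E = kp/r³ (half the axial value at the same distance).
E = (8.99×10⁹)(4.51×10⁻⁹) / (0.687)³ = 125.0 N/C.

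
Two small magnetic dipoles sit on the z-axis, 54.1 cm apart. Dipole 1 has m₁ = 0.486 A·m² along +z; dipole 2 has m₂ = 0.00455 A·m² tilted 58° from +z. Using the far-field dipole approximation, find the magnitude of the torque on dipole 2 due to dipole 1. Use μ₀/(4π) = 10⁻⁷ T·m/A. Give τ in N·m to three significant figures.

τ ≈ 2.37×10⁻⁹ N·m

Dipole B is on the axis of dipole A, so B₁ there is axial: B₁ = (μ₀/4π)·2m₁/r³ along +z.
B₁ = 2(10⁻⁷)(0.486)/(0.541)³ = 6.139×10⁻⁷ T.
τ = m₂ B₁ sinθ.
τ = (0.00455)(6.139×10⁻⁷)·sin58° = 2.369×10⁻⁹ N·m.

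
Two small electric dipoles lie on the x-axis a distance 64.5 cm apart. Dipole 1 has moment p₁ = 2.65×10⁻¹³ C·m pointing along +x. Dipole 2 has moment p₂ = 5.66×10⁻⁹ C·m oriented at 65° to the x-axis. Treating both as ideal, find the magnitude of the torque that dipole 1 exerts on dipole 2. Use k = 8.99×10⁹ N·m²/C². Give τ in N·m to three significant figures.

The second dipole sits on the axis of the first, so the field there is axial: E₁ = 2kp₁/r³ along +x.
E₁ = 2(8.99×10⁹)(2.65×10⁻¹³)/(0.645)³ = 0.01776 N/C.
Torque on the second dipole: τ = p₂ E₁ sinθ.
τ = (5.66×10⁻⁹)(0.01776)·sin65° = 9.109×10⁻¹¹ N·m.

τ ≈ 9.11×10⁻¹¹ N·m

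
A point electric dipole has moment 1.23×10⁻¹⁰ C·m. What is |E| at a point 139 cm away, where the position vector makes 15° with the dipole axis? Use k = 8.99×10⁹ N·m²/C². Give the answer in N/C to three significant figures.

At angle θ the dipole field magnitude is E = (kp/r³)·√(1 + 3cos²θ).
kp/r³ = (8.99×10⁹)(1.23×10⁻¹⁰) / (1.39)³ = 0.4117 N/C.
√(1 + 3cos²15°) = √(1 + 3·0.9330) = √3.7990 ≈ 1.9491.
E ≈ 0.4117 × 1.949 = 0.8025 N/C.

E ≈ 0.803 N/C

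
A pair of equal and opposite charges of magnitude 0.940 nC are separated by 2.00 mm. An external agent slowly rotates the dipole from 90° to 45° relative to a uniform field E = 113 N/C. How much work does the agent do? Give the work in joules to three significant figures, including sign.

Dipole moment p = qd = (9.40×10⁻¹⁰ C)(0.00200 m) = 1.88×10⁻¹² C·m.
W_ext = ΔU = U(θ₂) − U(θ₁) = −pE cosθ₂ − (−pE cosθ₁) = pE(cosθ₁ − cosθ₂).
W = (1.88×10⁻¹²)(113)·(cos90° − cos45°) = (2.124×10⁻¹⁰)·(-0.7071) = -1.502×10⁻¹⁰ J.

W ≈ -1.50×10⁻¹⁰ J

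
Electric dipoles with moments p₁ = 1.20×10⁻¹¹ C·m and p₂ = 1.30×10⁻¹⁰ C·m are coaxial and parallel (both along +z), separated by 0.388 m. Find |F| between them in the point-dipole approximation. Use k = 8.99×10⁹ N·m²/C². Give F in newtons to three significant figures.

On-axis field of dipole 1 at distance r: E = 2kp₁/r³. Force on dipole 2 is F = p₂·dE/dr (gradient along axis).
dE/dr = −6kp₁/r⁴, so |F| = 6kp₁p₂/r⁴ (attractive for aligned moments).
F = 6(8.99×10⁹)(1.20×10⁻¹¹)(1.30×10⁻¹⁰)/(0.388)⁴ = 3.713×10⁻⁹ N.

F ≈ 3.71×10⁻⁹ N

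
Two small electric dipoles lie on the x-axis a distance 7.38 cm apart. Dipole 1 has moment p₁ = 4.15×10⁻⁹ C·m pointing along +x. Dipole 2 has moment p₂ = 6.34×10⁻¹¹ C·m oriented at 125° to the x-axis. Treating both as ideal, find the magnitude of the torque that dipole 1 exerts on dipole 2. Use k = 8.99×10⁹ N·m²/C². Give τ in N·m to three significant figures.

The second dipole sits on the axis of the first, so the field there is axial: E₁ = 2kp₁/r³ along +x.
E₁ = 2(8.99×10⁹)(4.15×10⁻⁹)/(0.0738)³ = 1.856×10⁵ N/C.
Torque on the second dipole: τ = p₂ E₁ sinθ.
τ = (6.34×10⁻¹¹)(1.856×10⁵)·sin125° = 9.641×10⁻⁶ N·m.

τ ≈ 9.64×10⁻⁶ N·m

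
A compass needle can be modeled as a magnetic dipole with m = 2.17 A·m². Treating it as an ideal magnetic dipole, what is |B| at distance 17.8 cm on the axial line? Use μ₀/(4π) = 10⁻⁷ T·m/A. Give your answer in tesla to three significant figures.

B ≈ 7.70×10⁻⁵ T

On axis B = (μ₀/4π)·2m/r³.
B = 2·(10⁻⁷)·(2.17) / (0.178)³ = 7.695×10⁻⁵ T.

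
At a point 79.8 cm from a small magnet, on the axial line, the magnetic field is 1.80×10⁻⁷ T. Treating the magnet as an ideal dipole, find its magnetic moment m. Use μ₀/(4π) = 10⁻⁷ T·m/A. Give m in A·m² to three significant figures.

On axis B = (μ₀/4π)·2m/r³, so m = Br³·4π/(μ₀·2).
m = (1.80×10⁻⁷)·(0.798)³ / (2·10⁻⁷) = 0.4574 A·m².

m ≈ 0.457 A·m²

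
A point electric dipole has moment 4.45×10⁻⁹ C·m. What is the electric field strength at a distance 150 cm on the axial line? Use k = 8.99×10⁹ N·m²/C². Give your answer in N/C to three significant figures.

On the dipole axis E = 2kp/r³.
E = 2·(8.99×10⁹)(4.45×10⁻⁹) / (1.50)³ = 23.71 N/C.

E ≈ 23.7 N/C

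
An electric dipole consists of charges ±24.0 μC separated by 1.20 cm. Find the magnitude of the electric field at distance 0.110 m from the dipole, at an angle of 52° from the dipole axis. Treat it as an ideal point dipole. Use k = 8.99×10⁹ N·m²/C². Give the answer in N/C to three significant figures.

E ≈ 2.84×10⁶ N/C

Dipole moment p = qd = (2.40×10⁻⁵ C)(0.0120 m) = 2.88×10⁻⁷ C·m.
At angle θ the dipole field magnitude is E = (kp/r³)·√(1 + 3cos²θ).
kp/r³ = (8.99×10⁹)(2.88×10⁻⁷) / (0.110)³ = 1.945×10⁶ N/C.
√(1 + 3cos²52°) = √(1 + 3·0.3790) = √2.1371 ≈ 1.4619.
E ≈ 1.945×10⁶ × 1.462 = 2.844×10⁶ N/C.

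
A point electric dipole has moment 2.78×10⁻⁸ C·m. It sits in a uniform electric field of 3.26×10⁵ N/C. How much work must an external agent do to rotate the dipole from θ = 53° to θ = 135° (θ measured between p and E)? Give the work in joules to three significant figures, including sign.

W_ext = ΔU = U(θ₂) − U(θ₁) = −pE cosθ₂ − (−pE cosθ₁) = pE(cosθ₁ − cosθ₂).
W = (2.78×10⁻⁸)(3.26×10⁵)·(cos53° − cos135°) = (0.009063)·(+1.3089) = 0.01186 J.

W ≈ 0.0119 J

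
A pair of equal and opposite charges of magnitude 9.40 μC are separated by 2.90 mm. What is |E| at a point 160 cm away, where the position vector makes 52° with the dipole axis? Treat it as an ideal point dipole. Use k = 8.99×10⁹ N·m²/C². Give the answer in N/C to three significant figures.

Dipole moment p = qd = (9.40×10⁻⁶ C)(0.00290 m) = 2.726×10⁻⁸ C·m.
At angle θ the dipole field magnitude is E = (kp/r³)·√(1 + 3cos²θ).
kp/r³ = (8.99×10⁹)(2.726×10⁻⁸) / (1.60)³ = 59.83 N/C.
√(1 + 3cos²52°) = √(1 + 3·0.3790) = √2.1371 ≈ 1.4619.
E ≈ 59.83 × 1.462 = 87.47 N/C.

E ≈ 87.5 N/C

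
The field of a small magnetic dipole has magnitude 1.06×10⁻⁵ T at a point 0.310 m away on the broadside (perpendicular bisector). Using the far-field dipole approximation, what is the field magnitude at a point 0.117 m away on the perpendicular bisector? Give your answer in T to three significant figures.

Dipole fields scale as 1/r³ in the far field; the geometry is the same at both points.
B₂ = B₁ · (r₁/r₂)³ = 1.06×10⁻⁵ · (0.310/0.117)³.
(r₁/r₂)³ = (2.65)³ = 18.6.
B₂ ≈ 1.972×10⁻⁴ T.

B ≈ 1.97×10⁻⁴ T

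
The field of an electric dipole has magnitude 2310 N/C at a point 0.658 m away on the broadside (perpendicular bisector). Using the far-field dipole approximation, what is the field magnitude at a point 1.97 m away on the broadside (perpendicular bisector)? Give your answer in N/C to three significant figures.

E ≈ 86.1 N/C

Dipole fields scale as 1/r³ in the far field; the geometry is the same at both points.
E₂ = E₁ · (r₁/r₂)³ = 2310 · (0.658/1.97)³.
(r₁/r₂)³ = (0.334)³ = 0.03726.
E₂ ≈ 86.08 N/C.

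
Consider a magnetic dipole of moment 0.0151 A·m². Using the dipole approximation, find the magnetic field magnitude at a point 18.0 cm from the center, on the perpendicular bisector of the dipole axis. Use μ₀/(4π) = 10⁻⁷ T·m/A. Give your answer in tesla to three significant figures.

B ≈ 2.59×10⁻⁷ T

In the equatorial plane B = (μ₀/4π)·m/r³ (half the axial value).
B = (10⁻⁷)·(0.0151) / (0.180)³ = 2.589×10⁻⁷ T.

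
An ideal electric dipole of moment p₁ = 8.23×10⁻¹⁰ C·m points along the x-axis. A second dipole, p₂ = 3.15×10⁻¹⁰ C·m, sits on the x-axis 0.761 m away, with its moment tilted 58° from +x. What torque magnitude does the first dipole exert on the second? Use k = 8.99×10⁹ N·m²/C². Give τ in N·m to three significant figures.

The second dipole sits on the axis of the first, so the field there is axial: E₁ = 2kp₁/r³ along +x.
E₁ = 2(8.99×10⁹)(8.23×10⁻¹⁰)/(0.761)³ = 33.58 N/C.
Torque on the second dipole: τ = p₂ E₁ sinθ.
τ = (3.15×10⁻¹⁰)(33.58)·sin58° = 8.969×10⁻⁹ N·m.

τ ≈ 8.97×10⁻⁹ N·m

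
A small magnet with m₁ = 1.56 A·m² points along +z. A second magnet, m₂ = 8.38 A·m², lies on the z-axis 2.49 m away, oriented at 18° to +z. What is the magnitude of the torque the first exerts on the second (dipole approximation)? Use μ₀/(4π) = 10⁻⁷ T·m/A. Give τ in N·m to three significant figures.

τ ≈ 5.23×10⁻⁸ N·m

Dipole B is on the axis of dipole A, so B₁ there is axial: B₁ = (μ₀/4π)·2m₁/r³ along +z.
B₁ = 2(10⁻⁷)(1.56)/(2.49)³ = 2.021×10⁻⁸ T.
τ = m₂ B₁ sinθ.
τ = (8.38)(2.021×10⁻⁸)·sin18° = 5.233×10⁻⁸ N·m.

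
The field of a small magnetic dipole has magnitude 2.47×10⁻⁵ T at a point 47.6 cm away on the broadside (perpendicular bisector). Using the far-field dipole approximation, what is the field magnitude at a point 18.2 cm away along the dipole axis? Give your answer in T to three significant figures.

B ≈ 8.84×10⁻⁴ T

Dipole fields scale as 1/r³ in the far field.
The axial field is twice the equatorial field at the same r, so the geometry factor is 2/1.
B₂ = B₁ · (2/1) · (r₁/r₂)³ = 2.47×10⁻⁵ · 2 · (47.6/18.2)³.
(r₁/r₂)³ = (2.615)³ = 17.89.
B₂ ≈ 8.838×10⁻⁴ T.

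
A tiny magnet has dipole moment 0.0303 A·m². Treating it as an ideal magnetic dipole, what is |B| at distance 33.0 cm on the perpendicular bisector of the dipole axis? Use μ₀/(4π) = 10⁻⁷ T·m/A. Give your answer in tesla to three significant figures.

In the equatorial plane B = (μ₀/4π)·m/r³ (half the axial value).
B = (10⁻⁷)·(0.0303) / (0.330)³ = 8.431×10⁻⁸ T.

B ≈ 8.43×10⁻⁸ T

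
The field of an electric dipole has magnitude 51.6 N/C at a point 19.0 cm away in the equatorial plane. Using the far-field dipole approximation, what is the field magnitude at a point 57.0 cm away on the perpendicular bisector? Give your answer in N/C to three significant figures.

Dipole fields scale as 1/r³ in the far field; the geometry is the same at both points.
E₂ = E₁ · (r₁/r₂)³ = 51.6 · (19.0/57.0)³.
(r₁/r₂)³ = (0.3333)³ = 0.03704.
E₂ ≈ 1.911 N/C.

E ≈ 1.91 N/C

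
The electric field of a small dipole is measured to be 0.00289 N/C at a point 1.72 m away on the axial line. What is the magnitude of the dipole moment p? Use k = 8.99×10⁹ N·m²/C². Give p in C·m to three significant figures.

p ≈ 8.18×10⁻¹³ C·m

On axis E = 2kp/r³, so p = Er³/(2k).
p = (0.00289)·(1.72)³ / (2·8.99×10⁹) = 8.179×10⁻¹³ C·m.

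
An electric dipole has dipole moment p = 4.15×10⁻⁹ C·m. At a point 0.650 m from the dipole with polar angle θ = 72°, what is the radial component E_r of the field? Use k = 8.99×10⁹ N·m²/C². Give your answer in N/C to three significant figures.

For a dipole, E_r = (2kp cosθ)/r³.
kp/r³ = (8.99×10⁹)(4.15×10⁻⁹)/(0.650)³ = 135.9 N/C.
E_r = 2·135.9·cos72° = 83.96 N/C.

E_r ≈ 84.0 N/C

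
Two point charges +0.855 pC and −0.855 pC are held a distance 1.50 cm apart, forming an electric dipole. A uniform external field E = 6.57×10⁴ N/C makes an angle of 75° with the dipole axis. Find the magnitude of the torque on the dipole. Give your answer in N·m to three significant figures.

τ ≈ 8.14×10⁻¹⁰ N·m

Dipole moment p = qd = (8.55×10⁻¹³ C)(0.0150 m) = 1.283×10⁻¹⁴ C·m.
Torque on an electric dipole: τ = pE sinθ.
τ = (1.283×10⁻¹⁴)(6.57×10⁴)·sin75° = 8.142×10⁻¹⁰ N·m.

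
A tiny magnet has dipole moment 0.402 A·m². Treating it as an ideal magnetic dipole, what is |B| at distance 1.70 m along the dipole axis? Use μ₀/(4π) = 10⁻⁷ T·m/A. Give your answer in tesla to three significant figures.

On axis B = (μ₀/4π)·2m/r³.
B = 2·(10⁻⁷)·(0.402) / (1.70)³ = 1.636×10⁻⁸ T.

B ≈ 1.64×10⁻⁸ T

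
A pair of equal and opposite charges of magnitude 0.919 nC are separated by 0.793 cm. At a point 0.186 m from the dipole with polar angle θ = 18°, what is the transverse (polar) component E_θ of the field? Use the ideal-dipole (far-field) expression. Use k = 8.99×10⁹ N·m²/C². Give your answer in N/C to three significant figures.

E_θ ≈ 3.15 N/C

Dipole moment p = qd = (9.19×10⁻¹⁰ C)(0.00793 m) = 7.288×10⁻¹² C·m.
For a dipole, E_θ = (kp sinθ)/r³.
kp/r³ = (8.99×10⁹)(7.288×10⁻¹²)/(0.186)³ = 10.18 N/C.
E_θ = 10.18·sin18° = 3.146 N/C.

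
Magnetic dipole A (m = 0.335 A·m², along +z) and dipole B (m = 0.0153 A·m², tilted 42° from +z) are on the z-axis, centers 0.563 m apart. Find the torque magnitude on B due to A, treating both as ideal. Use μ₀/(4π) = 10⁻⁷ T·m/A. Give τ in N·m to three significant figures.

Dipole B is on the axis of dipole A, so B₁ there is axial: B₁ = (μ₀/4π)·2m₁/r³ along +z.
B₁ = 2(10⁻⁷)(0.335)/(0.563)³ = 3.754×10⁻⁷ T.
τ = m₂ B₁ sinθ.
τ = (0.0153)(3.754×10⁻⁷)·sin42° = 3.844×10⁻⁹ N·m.

τ ≈ 3.84×10⁻⁹ N·m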